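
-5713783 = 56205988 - 61919771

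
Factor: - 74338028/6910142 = - 2^1*557^(- 1 )*877^1*6203^(-1)*21191^1 = - 37169014/3455071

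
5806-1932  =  3874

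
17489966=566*30901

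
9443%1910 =1803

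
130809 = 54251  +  76558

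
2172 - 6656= -4484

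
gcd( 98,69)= 1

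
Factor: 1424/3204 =2^2*3^( - 2) = 4/9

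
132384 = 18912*7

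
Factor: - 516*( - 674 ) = 2^3*3^1*43^1*337^1 = 347784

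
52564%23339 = 5886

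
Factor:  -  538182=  - 2^1*3^2*29^1*1031^1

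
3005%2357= 648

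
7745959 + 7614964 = 15360923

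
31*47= 1457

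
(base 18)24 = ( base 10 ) 40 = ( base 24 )1G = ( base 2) 101000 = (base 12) 34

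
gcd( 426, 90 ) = 6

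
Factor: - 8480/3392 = - 5/2   =  - 2^( - 1) * 5^1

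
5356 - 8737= - 3381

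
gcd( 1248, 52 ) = 52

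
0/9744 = 0 = 0.00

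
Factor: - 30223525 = - 5^2*1208941^1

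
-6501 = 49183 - 55684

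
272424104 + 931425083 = 1203849187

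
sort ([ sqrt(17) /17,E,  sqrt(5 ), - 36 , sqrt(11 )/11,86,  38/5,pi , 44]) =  [ -36,sqrt(17)/17,  sqrt(11 ) /11,sqrt(5 ), E,pi,38/5, 44, 86 ]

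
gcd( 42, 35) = 7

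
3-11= - 8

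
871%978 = 871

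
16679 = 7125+9554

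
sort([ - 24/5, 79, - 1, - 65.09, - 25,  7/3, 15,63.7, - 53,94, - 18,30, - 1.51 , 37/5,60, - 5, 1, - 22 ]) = [ - 65.09, - 53,- 25, - 22, - 18 , - 5,-24/5, - 1.51, - 1, 1, 7/3,37/5, 15,30  ,  60,63.7,79  ,  94 ]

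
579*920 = 532680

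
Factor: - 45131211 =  - 3^2*5014579^1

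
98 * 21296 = 2087008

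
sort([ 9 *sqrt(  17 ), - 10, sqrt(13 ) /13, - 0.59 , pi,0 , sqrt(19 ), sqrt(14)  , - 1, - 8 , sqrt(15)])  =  [ - 10, - 8, - 1  , - 0.59,0, sqrt(13 ) /13, pi, sqrt( 14 ), sqrt( 15), sqrt ( 19 ),  9*  sqrt(17 )] 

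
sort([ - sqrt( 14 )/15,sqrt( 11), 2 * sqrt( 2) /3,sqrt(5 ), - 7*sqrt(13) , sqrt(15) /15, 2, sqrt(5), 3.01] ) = [-7*sqrt(13 ), - sqrt(14)/15, sqrt( 15)/15,2*sqrt( 2)/3,  2, sqrt( 5 ), sqrt( 5),3.01, sqrt( 11 )]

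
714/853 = 714/853=0.84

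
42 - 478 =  - 436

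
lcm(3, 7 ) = 21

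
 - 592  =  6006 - 6598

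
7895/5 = 1579 = 1579.00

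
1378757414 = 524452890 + 854304524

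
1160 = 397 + 763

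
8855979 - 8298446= 557533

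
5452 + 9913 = 15365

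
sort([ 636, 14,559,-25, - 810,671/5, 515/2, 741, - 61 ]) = [ - 810 , - 61, - 25, 14, 671/5, 515/2, 559, 636, 741]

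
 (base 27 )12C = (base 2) 1100011011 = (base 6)3403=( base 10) 795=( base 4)30123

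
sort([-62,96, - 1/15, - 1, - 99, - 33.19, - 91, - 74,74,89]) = [ - 99, - 91 , - 74, - 62, - 33.19, - 1, - 1/15, 74,89,96 ] 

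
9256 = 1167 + 8089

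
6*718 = 4308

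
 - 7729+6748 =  - 981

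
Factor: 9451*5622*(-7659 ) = - 2^1*3^3 *13^1*23^1 *37^1*727^1*937^1 =- 406949644998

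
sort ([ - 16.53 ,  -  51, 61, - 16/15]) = [-51, - 16.53, - 16/15, 61] 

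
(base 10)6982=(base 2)1101101000110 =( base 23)d4d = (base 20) h92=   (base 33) 6dj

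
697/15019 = 697/15019  =  0.05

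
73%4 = 1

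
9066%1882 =1538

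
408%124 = 36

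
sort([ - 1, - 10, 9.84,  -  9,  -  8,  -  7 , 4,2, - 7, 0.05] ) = [-10,  -  9, - 8, - 7,-7,-1,0.05 , 2, 4, 9.84 ] 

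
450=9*50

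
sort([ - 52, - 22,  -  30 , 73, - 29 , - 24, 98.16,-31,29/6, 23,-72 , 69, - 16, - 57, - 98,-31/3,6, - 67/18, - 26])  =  [ - 98, - 72, - 57, - 52, - 31, - 30, - 29, - 26,- 24, - 22,-16, - 31/3, - 67/18, 29/6,6, 23, 69, 73, 98.16 ] 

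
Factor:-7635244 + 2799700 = - 2^3*3^1 * 7^1 * 107^1 * 269^1 = -4835544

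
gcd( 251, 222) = 1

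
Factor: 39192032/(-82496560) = - 2^1*5^ ( - 1)*11^1*97^(  -  1 )*10631^( - 1 )*111341^1 = -2449502/5156035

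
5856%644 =60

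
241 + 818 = 1059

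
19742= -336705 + 356447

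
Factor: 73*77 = 7^1*11^1*73^1 = 5621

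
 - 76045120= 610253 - 76655373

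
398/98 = 4+3/49 = 4.06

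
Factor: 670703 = 11^2*23^1*241^1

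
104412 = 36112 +68300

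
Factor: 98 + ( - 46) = 2^2 * 13^1=52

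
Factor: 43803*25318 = 1109004354  =  2^1 * 3^2*31^1*157^1*12659^1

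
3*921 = 2763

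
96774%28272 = 11958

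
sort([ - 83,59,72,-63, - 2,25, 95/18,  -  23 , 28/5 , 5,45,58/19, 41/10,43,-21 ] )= [ - 83, - 63,  -  23,  -  21, - 2,58/19,41/10,5,95/18,28/5,25,43,45, 59,72 ] 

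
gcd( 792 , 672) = 24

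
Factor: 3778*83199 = 2^1*3^1 * 1889^1*27733^1 = 314325822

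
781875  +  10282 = 792157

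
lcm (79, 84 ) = 6636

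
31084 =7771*4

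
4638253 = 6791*683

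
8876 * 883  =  7837508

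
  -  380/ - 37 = 380/37 = 10.27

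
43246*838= 36240148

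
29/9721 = 29/9721 = 0.00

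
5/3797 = 5/3797 = 0.00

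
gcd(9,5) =1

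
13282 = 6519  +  6763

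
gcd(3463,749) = 1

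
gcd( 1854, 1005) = 3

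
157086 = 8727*18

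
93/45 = 31/15 = 2.07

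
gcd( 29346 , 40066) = 134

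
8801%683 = 605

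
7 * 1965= 13755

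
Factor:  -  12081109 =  - 173^1*69833^1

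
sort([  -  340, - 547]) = [ - 547, - 340] 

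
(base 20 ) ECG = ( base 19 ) G44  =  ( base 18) 1016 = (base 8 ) 13340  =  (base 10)5856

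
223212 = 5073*44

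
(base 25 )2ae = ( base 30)1ke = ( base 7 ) 4262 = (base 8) 2752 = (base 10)1514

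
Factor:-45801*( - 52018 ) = 2382476418 = 2^1*3^2*7^1*31^1*  727^1*839^1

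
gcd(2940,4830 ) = 210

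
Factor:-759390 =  - 2^1*3^1*5^1*17^1*1489^1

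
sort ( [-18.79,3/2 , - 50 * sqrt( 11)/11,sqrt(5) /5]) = [ - 18.79, - 50*sqrt( 11 )/11, sqrt( 5) /5,3/2] 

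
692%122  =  82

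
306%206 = 100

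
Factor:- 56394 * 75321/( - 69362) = 2123826237/34681 = 3^4*13^1*79^( - 1)*241^1*439^( - 1)*8369^1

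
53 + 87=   140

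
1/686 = 1/686 = 0.00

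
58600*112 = 6563200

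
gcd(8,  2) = 2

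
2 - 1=1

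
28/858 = 14/429=0.03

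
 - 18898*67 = - 1266166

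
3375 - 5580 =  - 2205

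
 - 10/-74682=5/37341 = 0.00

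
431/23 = 18+17/23= 18.74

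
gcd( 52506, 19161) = 9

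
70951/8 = 70951/8 =8868.88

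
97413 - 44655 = 52758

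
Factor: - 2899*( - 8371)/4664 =2^( -3 ) *13^1*53^( - 1 )*223^1*761^1=2206139/424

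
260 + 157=417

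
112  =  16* 7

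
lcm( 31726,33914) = 983506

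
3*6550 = 19650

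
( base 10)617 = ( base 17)225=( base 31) js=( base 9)755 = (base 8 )1151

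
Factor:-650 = - 2^1*5^2*13^1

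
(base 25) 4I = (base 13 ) 91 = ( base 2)1110110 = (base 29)42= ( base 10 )118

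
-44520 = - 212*210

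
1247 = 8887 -7640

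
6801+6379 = 13180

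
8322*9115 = 75855030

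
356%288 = 68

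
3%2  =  1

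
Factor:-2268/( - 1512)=3/2=2^( - 1)*3^1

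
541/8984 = 541/8984=0.06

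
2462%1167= 128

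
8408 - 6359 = 2049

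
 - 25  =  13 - 38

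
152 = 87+65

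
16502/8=8251/4= 2062.75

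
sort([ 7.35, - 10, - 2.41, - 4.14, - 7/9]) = [ - 10, - 4.14, - 2.41, - 7/9, 7.35]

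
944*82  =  77408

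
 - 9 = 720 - 729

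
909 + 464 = 1373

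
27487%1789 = 652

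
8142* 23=187266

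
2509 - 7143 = -4634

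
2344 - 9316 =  - 6972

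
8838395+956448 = 9794843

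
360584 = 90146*4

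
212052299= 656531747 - 444479448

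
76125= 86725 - 10600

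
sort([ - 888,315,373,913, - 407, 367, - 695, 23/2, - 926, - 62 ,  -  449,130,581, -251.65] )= [ - 926, - 888, - 695, - 449, - 407, - 251.65, - 62,23/2, 130,315,367, 373,581,913 ]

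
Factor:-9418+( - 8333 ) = -3^1*61^1*97^1 = - 17751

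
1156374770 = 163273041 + 993101729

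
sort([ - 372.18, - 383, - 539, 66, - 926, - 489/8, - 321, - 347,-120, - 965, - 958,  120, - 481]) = [ - 965, - 958,  -  926,-539,  -  481 , - 383, - 372.18, - 347, - 321, - 120, - 489/8,66,120 ] 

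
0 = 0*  88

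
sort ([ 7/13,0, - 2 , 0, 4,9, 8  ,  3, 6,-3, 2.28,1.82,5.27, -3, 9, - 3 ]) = [ - 3,  -  3,  -  3, - 2, 0, 0 , 7/13,1.82, 2.28, 3,4,5.27, 6, 8,9,9]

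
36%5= 1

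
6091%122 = 113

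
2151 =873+1278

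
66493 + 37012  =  103505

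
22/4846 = 11/2423= 0.00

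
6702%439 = 117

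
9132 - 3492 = 5640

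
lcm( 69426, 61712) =555408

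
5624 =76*74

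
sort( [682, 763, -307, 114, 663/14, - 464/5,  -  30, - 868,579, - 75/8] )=[ - 868 , - 307, - 464/5,  -  30,-75/8, 663/14, 114 , 579, 682,763 ] 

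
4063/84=48+31/84= 48.37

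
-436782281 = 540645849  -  977428130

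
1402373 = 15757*89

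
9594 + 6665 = 16259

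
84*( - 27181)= - 2283204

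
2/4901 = 2/4901=0.00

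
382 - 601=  - 219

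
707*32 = 22624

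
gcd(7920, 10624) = 16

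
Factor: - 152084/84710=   -  2^1*5^( - 1)*43^( - 1 ) * 193^1=- 386/215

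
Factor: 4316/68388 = 3^ ( - 1 )*13^1*41^( - 1)*83^1*139^( - 1 ) = 1079/17097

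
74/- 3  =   - 25 + 1/3=-  24.67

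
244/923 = 244/923 = 0.26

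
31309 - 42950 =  - 11641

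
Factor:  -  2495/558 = -2^( - 1) * 3^(  -  2)*5^1* 31^( - 1)*499^1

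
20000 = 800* 25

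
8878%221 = 38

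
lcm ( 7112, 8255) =462280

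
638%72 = 62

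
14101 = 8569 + 5532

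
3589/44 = 3589/44 = 81.57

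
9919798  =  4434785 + 5485013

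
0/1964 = 0=0.00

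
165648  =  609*272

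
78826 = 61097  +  17729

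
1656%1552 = 104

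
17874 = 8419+9455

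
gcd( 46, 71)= 1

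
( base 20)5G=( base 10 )116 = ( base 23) 51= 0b1110100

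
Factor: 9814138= 2^1 * 937^1*5237^1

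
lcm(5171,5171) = 5171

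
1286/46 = 643/23 = 27.96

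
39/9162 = 13/3054= 0.00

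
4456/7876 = 1114/1969 = 0.57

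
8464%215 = 79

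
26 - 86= -60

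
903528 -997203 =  - 93675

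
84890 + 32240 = 117130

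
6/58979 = 6/58979 = 0.00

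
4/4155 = 4/4155 = 0.00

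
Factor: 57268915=5^1*11^1  *  1041253^1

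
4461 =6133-1672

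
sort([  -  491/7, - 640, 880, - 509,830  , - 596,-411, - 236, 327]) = [ - 640, - 596, - 509, - 411,-236  , - 491/7, 327,830,880]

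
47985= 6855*7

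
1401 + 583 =1984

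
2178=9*242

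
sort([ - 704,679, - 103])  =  [ - 704, - 103, 679]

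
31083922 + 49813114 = 80897036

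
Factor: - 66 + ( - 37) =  - 103  =  - 103^1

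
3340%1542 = 256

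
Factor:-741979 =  - 7^1*105997^1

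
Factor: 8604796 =2^2*19^2*59^1*101^1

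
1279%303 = 67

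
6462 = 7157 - 695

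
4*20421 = 81684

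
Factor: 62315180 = 2^2*  5^1 * 379^1*8221^1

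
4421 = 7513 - 3092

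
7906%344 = 338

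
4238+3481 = 7719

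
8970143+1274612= 10244755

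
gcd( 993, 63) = 3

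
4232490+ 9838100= 14070590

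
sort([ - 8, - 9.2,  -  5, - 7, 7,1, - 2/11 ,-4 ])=[ - 9.2, - 8, - 7,- 5,  -  4, - 2/11,1,7 ]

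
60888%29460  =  1968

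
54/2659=54/2659 = 0.02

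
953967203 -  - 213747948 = 1167715151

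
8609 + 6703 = 15312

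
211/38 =5  +  21/38 = 5.55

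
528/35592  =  22/1483 = 0.01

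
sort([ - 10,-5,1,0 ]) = [ - 10,  -  5,  0 , 1]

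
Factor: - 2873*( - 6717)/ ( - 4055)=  - 3^1*5^ (-1) * 13^2*17^1*811^( - 1)*2239^1 = - 19297941/4055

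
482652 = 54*8938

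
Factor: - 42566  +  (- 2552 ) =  - 2^1*17^1*1327^1 = -45118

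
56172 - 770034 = -713862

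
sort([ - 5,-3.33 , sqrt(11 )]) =[ - 5,-3.33,sqrt (11)]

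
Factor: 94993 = 94993^1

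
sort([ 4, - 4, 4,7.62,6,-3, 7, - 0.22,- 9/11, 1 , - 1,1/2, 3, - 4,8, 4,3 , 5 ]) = [ - 4,-4, - 3, - 1, - 9/11, - 0.22 , 1/2,1, 3,3 , 4, 4, 4,5 , 6, 7, 7.62, 8]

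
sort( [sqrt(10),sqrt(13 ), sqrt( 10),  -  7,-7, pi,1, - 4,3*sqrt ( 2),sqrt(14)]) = [- 7 , -7, - 4, 1,  pi,  sqrt(10),sqrt( 10),sqrt( 13),sqrt( 14 ), 3*sqrt( 2 )]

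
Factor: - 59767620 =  - 2^2*3^1*5^1*11^1*137^1*661^1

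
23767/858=23767/858 = 27.70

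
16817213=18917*889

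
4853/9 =4853/9 = 539.22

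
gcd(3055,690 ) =5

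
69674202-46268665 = 23405537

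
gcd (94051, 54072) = 1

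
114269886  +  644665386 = 758935272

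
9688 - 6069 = 3619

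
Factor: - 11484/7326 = -58/37 = - 2^1*29^1 *37^( - 1)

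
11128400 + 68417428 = 79545828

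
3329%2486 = 843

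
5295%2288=719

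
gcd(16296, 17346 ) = 42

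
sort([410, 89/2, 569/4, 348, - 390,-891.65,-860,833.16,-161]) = [  -  891.65,- 860,-390, - 161,89/2,569/4,348, 410,833.16 ]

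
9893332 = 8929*1108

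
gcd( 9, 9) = 9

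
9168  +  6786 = 15954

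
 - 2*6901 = - 13802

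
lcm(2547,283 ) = 2547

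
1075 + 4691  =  5766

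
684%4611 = 684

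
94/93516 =47/46758 = 0.00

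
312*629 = 196248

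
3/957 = 1/319 = 0.00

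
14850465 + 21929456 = 36779921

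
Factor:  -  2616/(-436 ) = 2^1*  3^1 = 6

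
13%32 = 13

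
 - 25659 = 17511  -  43170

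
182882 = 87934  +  94948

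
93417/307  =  304+89/307 = 304.29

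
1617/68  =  23 + 53/68 = 23.78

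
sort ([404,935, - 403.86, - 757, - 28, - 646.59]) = [ - 757, - 646.59, - 403.86, - 28,404,935] 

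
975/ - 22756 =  - 975/22756  =  - 0.04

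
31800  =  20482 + 11318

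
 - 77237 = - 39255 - 37982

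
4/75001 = 4/75001 = 0.00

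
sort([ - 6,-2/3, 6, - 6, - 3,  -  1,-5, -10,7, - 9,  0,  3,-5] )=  [ -10,-9, - 6,-6,-5,-5,-3, - 1, - 2/3, 0,3,  6,  7]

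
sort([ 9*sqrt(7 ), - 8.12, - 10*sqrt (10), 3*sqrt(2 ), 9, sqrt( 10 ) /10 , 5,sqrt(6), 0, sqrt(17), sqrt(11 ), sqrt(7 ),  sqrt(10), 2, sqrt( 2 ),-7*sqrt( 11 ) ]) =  [ - 10 * sqrt(10), - 7*sqrt(11 ), - 8.12, 0,sqrt(10 ) /10,sqrt(2 ), 2, sqrt( 6 ) , sqrt(7 ),sqrt(10 ), sqrt(11 ), sqrt( 17 ), 3*sqrt (2 ),5 , 9,  9*sqrt( 7 )] 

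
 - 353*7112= - 2510536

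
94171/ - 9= - 10464 + 5/9=- 10463.44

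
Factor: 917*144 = 2^4*3^2*7^1*131^1 = 132048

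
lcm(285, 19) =285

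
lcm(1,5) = 5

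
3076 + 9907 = 12983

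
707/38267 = 707/38267 = 0.02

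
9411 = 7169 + 2242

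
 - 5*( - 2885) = 14425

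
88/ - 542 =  - 44/271 = - 0.16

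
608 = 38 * 16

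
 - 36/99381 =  - 12/33127= - 0.00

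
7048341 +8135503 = 15183844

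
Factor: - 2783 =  - 11^2*23^1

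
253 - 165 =88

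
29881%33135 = 29881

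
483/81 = 161/27 = 5.96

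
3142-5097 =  - 1955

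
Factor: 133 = 7^1*19^1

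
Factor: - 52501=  - 52501^1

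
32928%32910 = 18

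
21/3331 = 21/3331 = 0.01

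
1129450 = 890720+238730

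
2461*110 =270710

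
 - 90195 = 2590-92785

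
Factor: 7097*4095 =29062215 = 3^2*5^1* 7^1*13^1*47^1*151^1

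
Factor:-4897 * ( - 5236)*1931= 2^2*7^1*11^1 *17^1*59^1*83^1*1931^1 = 49512176252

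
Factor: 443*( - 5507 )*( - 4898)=11949165698= 2^1*31^1*79^1*443^1*5507^1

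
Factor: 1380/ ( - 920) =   -  2^ ( -1)* 3^1 = -  3/2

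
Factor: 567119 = 7^1*81017^1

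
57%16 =9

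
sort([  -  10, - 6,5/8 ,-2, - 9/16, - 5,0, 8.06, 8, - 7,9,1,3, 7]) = [ - 10, - 7,  -  6, - 5, -2,  -  9/16, 0, 5/8,1, 3, 7, 8,8.06, 9 ] 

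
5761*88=506968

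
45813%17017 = 11779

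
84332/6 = 42166/3 = 14055.33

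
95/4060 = 19/812 = 0.02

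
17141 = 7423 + 9718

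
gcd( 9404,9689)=1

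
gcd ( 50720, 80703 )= 1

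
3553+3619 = 7172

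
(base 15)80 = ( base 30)40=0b1111000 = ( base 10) 120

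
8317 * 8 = 66536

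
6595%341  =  116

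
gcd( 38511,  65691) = 9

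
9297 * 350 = 3253950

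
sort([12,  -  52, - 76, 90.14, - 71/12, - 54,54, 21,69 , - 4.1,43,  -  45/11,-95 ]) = [ - 95, - 76, - 54, - 52, - 71/12,-4.1, - 45/11,12, 21,43,54, 69, 90.14] 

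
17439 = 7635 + 9804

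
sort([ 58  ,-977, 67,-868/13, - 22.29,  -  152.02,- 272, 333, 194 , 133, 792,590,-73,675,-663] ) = [  -  977,-663,-272, - 152.02, - 73,  -  868/13,  -  22.29,58, 67,133,194, 333, 590, 675,792]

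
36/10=3 + 3/5= 3.60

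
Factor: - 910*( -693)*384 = 242161920 = 2^8*3^3*5^1*7^2*11^1*13^1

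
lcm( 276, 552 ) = 552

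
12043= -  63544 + 75587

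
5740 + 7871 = 13611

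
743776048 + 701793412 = 1445569460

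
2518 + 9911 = 12429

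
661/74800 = 661/74800 =0.01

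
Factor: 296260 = 2^2*5^1*14813^1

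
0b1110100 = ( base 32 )3k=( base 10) 116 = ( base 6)312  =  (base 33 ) 3h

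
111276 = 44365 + 66911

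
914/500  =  457/250 = 1.83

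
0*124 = 0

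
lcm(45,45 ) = 45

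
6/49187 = 6/49187 = 0.00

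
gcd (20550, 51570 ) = 30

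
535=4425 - 3890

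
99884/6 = 49942/3 = 16647.33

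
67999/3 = 67999/3  =  22666.33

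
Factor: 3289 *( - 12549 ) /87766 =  - 2^( - 1)*3^1*7^( - 1 )*11^1 * 13^1*23^1*47^1*89^1*6269^( - 1 ) = -41273661/87766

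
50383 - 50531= - 148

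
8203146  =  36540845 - 28337699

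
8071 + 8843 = 16914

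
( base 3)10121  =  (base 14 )6D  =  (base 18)57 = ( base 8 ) 141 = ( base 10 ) 97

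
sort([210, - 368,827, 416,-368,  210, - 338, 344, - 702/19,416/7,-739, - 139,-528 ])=[-739, - 528, - 368, - 368, - 338, - 139 , - 702/19, 416/7,210, 210,  344 , 416, 827 ] 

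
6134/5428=1 + 353/2714 =1.13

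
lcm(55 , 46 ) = 2530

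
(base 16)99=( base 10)153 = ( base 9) 180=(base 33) 4L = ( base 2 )10011001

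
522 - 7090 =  - 6568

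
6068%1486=124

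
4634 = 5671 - 1037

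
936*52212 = 48870432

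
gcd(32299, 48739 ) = 1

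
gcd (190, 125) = 5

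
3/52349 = 3/52349 = 0.00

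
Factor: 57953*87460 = 5068569380 =2^2*5^1 * 7^1*17^1*487^1*4373^1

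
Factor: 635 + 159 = 794=   2^1*397^1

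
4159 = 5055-896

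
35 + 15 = 50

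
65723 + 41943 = 107666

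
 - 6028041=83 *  ( - 72627) 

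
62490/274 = 31245/137 = 228.07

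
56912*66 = 3756192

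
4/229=4/229 = 0.02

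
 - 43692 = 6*( - 7282)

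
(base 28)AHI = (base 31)8kq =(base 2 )10000010001110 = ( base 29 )9QB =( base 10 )8334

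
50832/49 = 1037 + 19/49 = 1037.39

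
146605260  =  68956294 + 77648966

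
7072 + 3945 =11017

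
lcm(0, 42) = 0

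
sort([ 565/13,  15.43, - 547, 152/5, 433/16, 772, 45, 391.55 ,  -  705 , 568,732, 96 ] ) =[ - 705, - 547,15.43, 433/16, 152/5,565/13,45, 96, 391.55,568,732,772]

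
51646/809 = 63  +  679/809 = 63.84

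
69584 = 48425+21159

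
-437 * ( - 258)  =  112746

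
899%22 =19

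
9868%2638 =1954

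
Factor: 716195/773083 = 5^1*143239^1*773083^(-1)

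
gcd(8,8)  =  8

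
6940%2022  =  874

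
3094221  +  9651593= 12745814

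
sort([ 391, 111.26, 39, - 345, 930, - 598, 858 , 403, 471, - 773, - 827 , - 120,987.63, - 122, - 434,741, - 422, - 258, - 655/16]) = [ - 827, - 773, - 598,-434, - 422, - 345 , - 258, - 122, - 120, - 655/16, 39, 111.26, 391,  403,471, 741, 858, 930, 987.63 ]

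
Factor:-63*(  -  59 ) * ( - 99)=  - 3^4*7^1 * 11^1 * 59^1 = -367983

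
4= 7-3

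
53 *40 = 2120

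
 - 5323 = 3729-9052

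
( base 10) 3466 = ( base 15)1061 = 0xD8A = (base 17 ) BGF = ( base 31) 3ip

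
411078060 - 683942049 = - 272863989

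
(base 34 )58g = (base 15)1BE8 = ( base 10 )6068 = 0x17b4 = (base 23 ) baj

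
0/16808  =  0 = 0.00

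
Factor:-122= - 2^1*61^1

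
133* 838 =111454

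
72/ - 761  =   - 1  +  689/761 = -0.09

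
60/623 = 60/623 = 0.10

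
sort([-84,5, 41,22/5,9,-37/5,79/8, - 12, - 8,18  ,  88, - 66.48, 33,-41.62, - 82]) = [ - 84, - 82, - 66.48, - 41.62, - 12  , - 8, - 37/5,22/5,5 , 9,  79/8,18, 33,41,88]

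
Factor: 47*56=2632 =2^3*7^1 * 47^1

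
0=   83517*0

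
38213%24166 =14047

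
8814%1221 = 267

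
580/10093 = 580/10093=0.06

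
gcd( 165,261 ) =3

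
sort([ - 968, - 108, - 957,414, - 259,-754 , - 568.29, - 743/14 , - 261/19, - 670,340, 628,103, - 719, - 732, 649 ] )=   [ - 968,-957, - 754,  -  732, - 719, - 670,-568.29, - 259 ,  -  108,-743/14, - 261/19, 103, 340 , 414,628,649]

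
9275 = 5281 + 3994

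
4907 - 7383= - 2476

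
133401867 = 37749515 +95652352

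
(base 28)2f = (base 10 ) 71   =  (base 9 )78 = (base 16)47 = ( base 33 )25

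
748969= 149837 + 599132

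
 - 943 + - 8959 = - 9902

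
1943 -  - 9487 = 11430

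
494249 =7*70607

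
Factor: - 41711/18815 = -5^( - 1)*71^( - 1 ) * 787^1 = - 787/355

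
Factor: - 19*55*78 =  - 81510=   -2^1 *3^1*5^1*11^1*13^1*19^1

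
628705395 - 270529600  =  358175795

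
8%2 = 0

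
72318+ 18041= 90359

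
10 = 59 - 49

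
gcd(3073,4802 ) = 7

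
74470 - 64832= 9638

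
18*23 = 414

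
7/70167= 7/70167= 0.00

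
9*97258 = 875322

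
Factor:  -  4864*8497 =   -  2^8*19^1*29^1*293^1 = -41329408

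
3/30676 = 3/30676 =0.00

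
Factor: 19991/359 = 359^(-1)*19991^1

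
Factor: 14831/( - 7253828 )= - 2^(-2)* 29^ ( - 1 )*14831^1*62533^( - 1)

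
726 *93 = 67518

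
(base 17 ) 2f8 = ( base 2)1101001001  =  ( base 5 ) 11331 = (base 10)841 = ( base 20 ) 221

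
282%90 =12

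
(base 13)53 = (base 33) 22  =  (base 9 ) 75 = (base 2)1000100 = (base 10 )68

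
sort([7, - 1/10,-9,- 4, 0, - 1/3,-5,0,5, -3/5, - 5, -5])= [-9, - 5, - 5,-5 ,- 4  , - 3/5,-1/3, - 1/10,0, 0,5,7 ] 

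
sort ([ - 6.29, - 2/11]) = [ - 6.29, - 2/11]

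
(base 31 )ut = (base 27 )18e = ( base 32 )TV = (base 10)959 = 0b1110111111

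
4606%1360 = 526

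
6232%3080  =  72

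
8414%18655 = 8414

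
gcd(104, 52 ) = 52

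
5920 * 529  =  3131680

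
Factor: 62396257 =7^2*11^1*115763^1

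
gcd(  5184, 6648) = 24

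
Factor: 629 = 17^1*37^1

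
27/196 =27/196 = 0.14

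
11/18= 11/18= 0.61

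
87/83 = 1 + 4/83=1.05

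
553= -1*( - 553)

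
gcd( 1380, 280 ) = 20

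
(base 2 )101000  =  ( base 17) 26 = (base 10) 40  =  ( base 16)28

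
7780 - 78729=-70949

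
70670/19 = 70670/19 = 3719.47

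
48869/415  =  48869/415 = 117.76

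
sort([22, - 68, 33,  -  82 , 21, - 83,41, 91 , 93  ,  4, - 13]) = [ - 83, - 82, -68,-13, 4, 21,22, 33 , 41, 91,93]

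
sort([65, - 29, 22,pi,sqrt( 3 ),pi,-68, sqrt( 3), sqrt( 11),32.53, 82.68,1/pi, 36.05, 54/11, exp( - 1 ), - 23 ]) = [ -68,-29,- 23 , 1/pi, exp( -1),sqrt(3),sqrt( 3), pi,pi, sqrt( 11 ),54/11  ,  22,32.53,  36.05,65,82.68]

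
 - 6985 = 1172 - 8157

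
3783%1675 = 433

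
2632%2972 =2632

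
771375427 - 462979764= 308395663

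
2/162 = 1/81 = 0.01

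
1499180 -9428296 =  - 7929116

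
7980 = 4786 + 3194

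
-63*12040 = -758520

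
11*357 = 3927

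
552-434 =118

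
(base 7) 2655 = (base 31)11s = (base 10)1020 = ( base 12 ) 710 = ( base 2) 1111111100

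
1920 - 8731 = -6811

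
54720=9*6080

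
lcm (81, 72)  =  648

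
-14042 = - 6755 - 7287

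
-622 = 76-698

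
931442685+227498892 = 1158941577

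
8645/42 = 205 + 5/6 = 205.83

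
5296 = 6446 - 1150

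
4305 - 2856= 1449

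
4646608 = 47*98864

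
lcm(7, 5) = 35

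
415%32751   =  415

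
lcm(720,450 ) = 3600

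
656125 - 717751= - 61626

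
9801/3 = 3267 = 3267.00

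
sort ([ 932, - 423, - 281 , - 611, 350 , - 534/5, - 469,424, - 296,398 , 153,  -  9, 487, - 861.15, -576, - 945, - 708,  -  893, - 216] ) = [  -  945 , - 893, - 861.15,  -  708,  -  611, - 576,  -  469,- 423,  -  296,-281, - 216,- 534/5 ,  -  9,153, 350, 398, 424, 487,932 ] 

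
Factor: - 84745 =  - 5^1 * 17^1*997^1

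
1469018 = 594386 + 874632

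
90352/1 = 90352 = 90352.00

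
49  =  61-12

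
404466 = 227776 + 176690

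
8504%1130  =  594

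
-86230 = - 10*8623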